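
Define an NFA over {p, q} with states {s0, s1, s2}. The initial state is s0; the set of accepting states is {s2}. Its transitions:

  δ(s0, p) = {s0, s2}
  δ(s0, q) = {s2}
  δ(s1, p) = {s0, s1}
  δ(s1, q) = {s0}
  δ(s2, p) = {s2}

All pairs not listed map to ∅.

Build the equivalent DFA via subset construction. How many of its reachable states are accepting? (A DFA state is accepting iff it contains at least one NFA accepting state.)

2

Start state of the DFA: {s0}.
{s0} --p--> {s0, s2}  [new]
{s0} --q--> {s2}  [new]
{s0, s2} --p--> {s0, s2}  [seen]
{s0, s2} --q--> {s2}  [seen]
{s2} --p--> {s2}  [seen]
{s2} --q--> ∅  [new]
∅ --p--> ∅  [seen]
∅ --q--> ∅  [seen]
Reachable DFA states: {s0}, {s0, s2}, {s2}, ∅.
Accepting DFA states (contain an NFA accepting state): {s0, s2}, {s2}.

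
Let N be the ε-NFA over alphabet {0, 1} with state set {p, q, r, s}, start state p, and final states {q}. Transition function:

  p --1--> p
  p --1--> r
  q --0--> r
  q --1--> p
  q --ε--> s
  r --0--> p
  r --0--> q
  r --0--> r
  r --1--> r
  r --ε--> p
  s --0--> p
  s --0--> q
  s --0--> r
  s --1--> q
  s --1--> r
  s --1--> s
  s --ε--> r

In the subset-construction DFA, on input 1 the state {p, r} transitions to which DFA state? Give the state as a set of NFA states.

δ(p,1) = {p, r}; δ(r,1) = {r}.
Union: {p, r}.

{p, r}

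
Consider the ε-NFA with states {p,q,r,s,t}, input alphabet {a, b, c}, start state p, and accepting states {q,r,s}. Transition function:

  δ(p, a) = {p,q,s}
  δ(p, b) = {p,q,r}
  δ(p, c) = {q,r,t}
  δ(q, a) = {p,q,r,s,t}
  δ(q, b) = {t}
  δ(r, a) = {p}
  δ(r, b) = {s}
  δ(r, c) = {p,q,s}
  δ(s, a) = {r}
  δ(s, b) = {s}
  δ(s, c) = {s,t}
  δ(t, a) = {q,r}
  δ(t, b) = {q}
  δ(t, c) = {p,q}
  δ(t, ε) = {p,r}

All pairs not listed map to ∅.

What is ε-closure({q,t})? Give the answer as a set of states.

Begin with {q,t}.
t →ε {p,r}; add p, r.
ε-closure = {p,q,r,t}.

{p,q,r,t}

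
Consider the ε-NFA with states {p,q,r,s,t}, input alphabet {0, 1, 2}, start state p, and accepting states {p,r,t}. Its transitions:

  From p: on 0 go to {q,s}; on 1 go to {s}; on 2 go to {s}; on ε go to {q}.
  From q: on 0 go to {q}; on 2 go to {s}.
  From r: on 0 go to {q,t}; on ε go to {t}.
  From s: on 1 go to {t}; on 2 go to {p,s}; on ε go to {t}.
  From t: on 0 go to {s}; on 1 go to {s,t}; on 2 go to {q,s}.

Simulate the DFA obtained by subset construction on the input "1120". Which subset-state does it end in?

Start: {p,q}.
δ(p,1) = {s}; δ(q,1) = ∅.
Union: {s}.
ε-closure gives {s,t}.
After 1: {s,t}.
δ(s,1) = {t}; δ(t,1) = {s,t}.
Union: {s,t}.
After 1: {s,t}.
δ(s,2) = {p,s}; δ(t,2) = {q,s}.
Union: {p,q,s}.
ε-closure gives {p,q,s,t}.
After 2: {p,q,s,t}.
δ(p,0) = {q,s}; δ(q,0) = {q}; δ(s,0) = ∅; δ(t,0) = {s}.
Union: {q,s}.
ε-closure gives {q,s,t}.
After 0: {q,s,t}.

{q,s,t}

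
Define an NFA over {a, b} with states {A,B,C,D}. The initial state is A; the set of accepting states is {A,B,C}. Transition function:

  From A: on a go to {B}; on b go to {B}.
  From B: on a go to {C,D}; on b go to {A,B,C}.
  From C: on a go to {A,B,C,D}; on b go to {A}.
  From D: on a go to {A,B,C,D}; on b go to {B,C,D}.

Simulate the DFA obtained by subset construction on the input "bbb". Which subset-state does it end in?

Start: {A}.
δ(A,b) = {B}.
Union: {B}.
After b: {B}.
δ(B,b) = {A,B,C}.
Union: {A,B,C}.
After b: {A,B,C}.
δ(A,b) = {B}; δ(B,b) = {A,B,C}; δ(C,b) = {A}.
Union: {A,B,C}.
After b: {A,B,C}.

{A,B,C}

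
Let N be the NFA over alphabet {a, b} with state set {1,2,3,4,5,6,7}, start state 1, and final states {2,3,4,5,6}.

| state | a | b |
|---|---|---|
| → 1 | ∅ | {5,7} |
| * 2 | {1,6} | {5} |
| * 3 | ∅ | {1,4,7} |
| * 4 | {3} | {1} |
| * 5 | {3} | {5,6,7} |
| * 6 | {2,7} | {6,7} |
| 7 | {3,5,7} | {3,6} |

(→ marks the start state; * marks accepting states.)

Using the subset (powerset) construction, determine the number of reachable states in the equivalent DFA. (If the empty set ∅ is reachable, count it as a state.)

Start state of the DFA: {1}.
{1} --a--> ∅  [new]
{1} --b--> {5,7}  [new]
∅ --a--> ∅  [seen]
∅ --b--> ∅  [seen]
{5,7} --a--> {3,5,7}  [new]
{5,7} --b--> {3,5,6,7}  [new]
{3,5,7} --a--> {3,5,7}  [seen]
{3,5,7} --b--> {1,3,4,5,6,7}  [new]
{3,5,6,7} --a--> {2,3,5,7}  [new]
{3,5,6,7} --b--> {1,3,4,5,6,7}  [seen]
{1,3,4,5,6,7} --a--> {2,3,5,7}  [seen]
{1,3,4,5,6,7} --b--> {1,3,4,5,6,7}  [seen]
{2,3,5,7} --a--> {1,3,5,6,7}  [new]
{2,3,5,7} --b--> {1,3,4,5,6,7}  [seen]
{1,3,5,6,7} --a--> {2,3,5,7}  [seen]
{1,3,5,6,7} --b--> {1,3,4,5,6,7}  [seen]
Reachable DFA states: {1}, ∅, {5,7}, {3,5,7}, {3,5,6,7}, {1,3,4,5,6,7}, {2,3,5,7}, {1,3,5,6,7}.

8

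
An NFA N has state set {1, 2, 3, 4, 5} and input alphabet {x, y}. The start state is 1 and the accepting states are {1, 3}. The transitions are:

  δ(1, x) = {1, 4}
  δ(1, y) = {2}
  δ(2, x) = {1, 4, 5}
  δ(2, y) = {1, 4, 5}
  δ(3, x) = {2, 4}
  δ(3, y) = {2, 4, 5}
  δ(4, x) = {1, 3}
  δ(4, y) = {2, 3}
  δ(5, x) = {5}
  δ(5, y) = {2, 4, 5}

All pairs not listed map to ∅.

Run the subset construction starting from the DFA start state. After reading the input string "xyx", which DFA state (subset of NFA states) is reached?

{1, 2, 4, 5}

Start: {1}.
δ(1,x) = {1, 4}.
Union: {1, 4}.
After x: {1, 4}.
δ(1,y) = {2}; δ(4,y) = {2, 3}.
Union: {2, 3}.
After y: {2, 3}.
δ(2,x) = {1, 4, 5}; δ(3,x) = {2, 4}.
Union: {1, 2, 4, 5}.
After x: {1, 2, 4, 5}.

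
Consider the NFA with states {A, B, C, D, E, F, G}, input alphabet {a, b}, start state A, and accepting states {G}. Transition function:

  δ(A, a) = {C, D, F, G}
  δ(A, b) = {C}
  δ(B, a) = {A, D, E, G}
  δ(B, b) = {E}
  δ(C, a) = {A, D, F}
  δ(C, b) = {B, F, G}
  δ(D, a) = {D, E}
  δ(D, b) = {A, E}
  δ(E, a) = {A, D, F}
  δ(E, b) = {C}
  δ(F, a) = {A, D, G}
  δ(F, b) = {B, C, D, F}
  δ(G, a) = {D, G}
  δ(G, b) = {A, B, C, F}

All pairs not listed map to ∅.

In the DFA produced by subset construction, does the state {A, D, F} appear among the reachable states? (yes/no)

yes

Start state of the DFA: {A}.
{A} --a--> {C, D, F, G}  [new]
{A} --b--> {C}  [new]
{C, D, F, G} --a--> {A, D, E, F, G}  [new]
{C, D, F, G} --b--> {A, B, C, D, E, F, G}  [new]
{C} --a--> {A, D, F}  [new]
{C} --b--> {B, F, G}  [new]
{A, D, E, F, G} --a--> {A, C, D, E, F, G}  [new]
{A, D, E, F, G} --b--> {A, B, C, D, E, F}  [new]
{A, B, C, D, E, F, G} --a--> {A, C, D, E, F, G}  [seen]
{A, B, C, D, E, F, G} --b--> {A, B, C, D, E, F, G}  [seen]
{A, D, F} --a--> {A, C, D, E, F, G}  [seen]
{A, D, F} --b--> {A, B, C, D, E, F}  [seen]
{B, F, G} --a--> {A, D, E, G}  [new]
{B, F, G} --b--> {A, B, C, D, E, F}  [seen]
{A, C, D, E, F, G} --a--> {A, C, D, E, F, G}  [seen]
{A, C, D, E, F, G} --b--> {A, B, C, D, E, F, G}  [seen]
{A, B, C, D, E, F} --a--> {A, C, D, E, F, G}  [seen]
{A, B, C, D, E, F} --b--> {A, B, C, D, E, F, G}  [seen]
{A, D, E, G} --a--> {A, C, D, E, F, G}  [seen]
{A, D, E, G} --b--> {A, B, C, E, F}  [new]
{A, B, C, E, F} --a--> {A, C, D, E, F, G}  [seen]
{A, B, C, E, F} --b--> {B, C, D, E, F, G}  [new]
{B, C, D, E, F, G} --a--> {A, D, E, F, G}  [seen]
{B, C, D, E, F, G} --b--> {A, B, C, D, E, F, G}  [seen]
Reachable DFA states: {A}, {C, D, F, G}, {C}, {A, D, E, F, G}, {A, B, C, D, E, F, G}, {A, D, F}, {B, F, G}, {A, C, D, E, F, G}, {A, B, C, D, E, F}, {A, D, E, G}, {A, B, C, E, F}, {B, C, D, E, F, G}.
{A, D, F} is among them.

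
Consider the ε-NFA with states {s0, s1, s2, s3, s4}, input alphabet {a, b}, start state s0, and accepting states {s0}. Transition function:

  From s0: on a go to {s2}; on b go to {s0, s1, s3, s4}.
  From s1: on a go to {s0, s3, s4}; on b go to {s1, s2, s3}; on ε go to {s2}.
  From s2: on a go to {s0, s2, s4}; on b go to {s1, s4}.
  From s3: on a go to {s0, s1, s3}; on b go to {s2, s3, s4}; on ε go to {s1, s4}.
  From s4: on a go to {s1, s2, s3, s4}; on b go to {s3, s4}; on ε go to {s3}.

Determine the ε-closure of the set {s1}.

{s1, s2}

Begin with {s1}.
s1 →ε {s2}; add s2.
ε-closure = {s1, s2}.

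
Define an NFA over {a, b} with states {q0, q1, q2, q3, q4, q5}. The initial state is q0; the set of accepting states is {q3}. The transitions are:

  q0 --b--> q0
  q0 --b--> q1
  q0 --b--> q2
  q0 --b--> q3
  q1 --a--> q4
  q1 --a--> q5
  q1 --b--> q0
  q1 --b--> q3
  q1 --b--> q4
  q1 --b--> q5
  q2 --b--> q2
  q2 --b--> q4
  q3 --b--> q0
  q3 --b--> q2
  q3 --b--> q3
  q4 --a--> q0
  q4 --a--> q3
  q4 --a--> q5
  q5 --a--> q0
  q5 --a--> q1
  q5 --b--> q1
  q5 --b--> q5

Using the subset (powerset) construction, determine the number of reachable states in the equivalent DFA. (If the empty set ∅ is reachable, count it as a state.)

Start state of the DFA: {q0}.
{q0} --a--> ∅  [new]
{q0} --b--> {q0, q1, q2, q3}  [new]
∅ --a--> ∅  [seen]
∅ --b--> ∅  [seen]
{q0, q1, q2, q3} --a--> {q4, q5}  [new]
{q0, q1, q2, q3} --b--> {q0, q1, q2, q3, q4, q5}  [new]
{q4, q5} --a--> {q0, q1, q3, q5}  [new]
{q4, q5} --b--> {q1, q5}  [new]
{q0, q1, q2, q3, q4, q5} --a--> {q0, q1, q3, q4, q5}  [new]
{q0, q1, q2, q3, q4, q5} --b--> {q0, q1, q2, q3, q4, q5}  [seen]
{q0, q1, q3, q5} --a--> {q0, q1, q4, q5}  [new]
{q0, q1, q3, q5} --b--> {q0, q1, q2, q3, q4, q5}  [seen]
{q1, q5} --a--> {q0, q1, q4, q5}  [seen]
{q1, q5} --b--> {q0, q1, q3, q4, q5}  [seen]
{q0, q1, q3, q4, q5} --a--> {q0, q1, q3, q4, q5}  [seen]
{q0, q1, q3, q4, q5} --b--> {q0, q1, q2, q3, q4, q5}  [seen]
{q0, q1, q4, q5} --a--> {q0, q1, q3, q4, q5}  [seen]
{q0, q1, q4, q5} --b--> {q0, q1, q2, q3, q4, q5}  [seen]
Reachable DFA states: {q0}, ∅, {q0, q1, q2, q3}, {q4, q5}, {q0, q1, q2, q3, q4, q5}, {q0, q1, q3, q5}, {q1, q5}, {q0, q1, q3, q4, q5}, {q0, q1, q4, q5}.

9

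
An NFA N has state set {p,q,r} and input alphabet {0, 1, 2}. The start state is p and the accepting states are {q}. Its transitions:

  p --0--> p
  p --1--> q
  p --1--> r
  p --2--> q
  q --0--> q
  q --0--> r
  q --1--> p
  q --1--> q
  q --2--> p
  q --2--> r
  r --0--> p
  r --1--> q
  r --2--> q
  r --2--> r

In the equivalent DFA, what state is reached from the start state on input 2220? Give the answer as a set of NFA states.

{p,q,r}

Start: {p}.
δ(p,2) = {q}.
Union: {q}.
After 2: {q}.
δ(q,2) = {p,r}.
Union: {p,r}.
After 2: {p,r}.
δ(p,2) = {q}; δ(r,2) = {q,r}.
Union: {q,r}.
After 2: {q,r}.
δ(q,0) = {q,r}; δ(r,0) = {p}.
Union: {p,q,r}.
After 0: {p,q,r}.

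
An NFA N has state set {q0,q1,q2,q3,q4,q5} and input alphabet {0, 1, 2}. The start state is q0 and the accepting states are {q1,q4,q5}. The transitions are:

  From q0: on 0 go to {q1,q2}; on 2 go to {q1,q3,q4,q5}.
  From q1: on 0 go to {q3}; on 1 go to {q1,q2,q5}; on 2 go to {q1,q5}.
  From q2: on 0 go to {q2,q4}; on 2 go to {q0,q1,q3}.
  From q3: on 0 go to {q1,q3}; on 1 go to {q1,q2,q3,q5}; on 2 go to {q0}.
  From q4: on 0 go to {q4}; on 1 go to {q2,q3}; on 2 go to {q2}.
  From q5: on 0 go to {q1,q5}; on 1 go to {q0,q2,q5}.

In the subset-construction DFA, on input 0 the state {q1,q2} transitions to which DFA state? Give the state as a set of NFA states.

δ(q1,0) = {q3}; δ(q2,0) = {q2,q4}.
Union: {q2,q3,q4}.

{q2,q3,q4}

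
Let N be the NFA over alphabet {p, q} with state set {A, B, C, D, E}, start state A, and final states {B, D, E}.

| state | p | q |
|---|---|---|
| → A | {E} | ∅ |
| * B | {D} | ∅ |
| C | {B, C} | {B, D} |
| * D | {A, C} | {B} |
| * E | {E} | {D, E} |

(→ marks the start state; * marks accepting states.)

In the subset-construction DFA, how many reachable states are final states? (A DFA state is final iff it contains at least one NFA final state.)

9

Start state of the DFA: {A}.
{A} --p--> {E}  [new]
{A} --q--> ∅  [new]
{E} --p--> {E}  [seen]
{E} --q--> {D, E}  [new]
∅ --p--> ∅  [seen]
∅ --q--> ∅  [seen]
{D, E} --p--> {A, C, E}  [new]
{D, E} --q--> {B, D, E}  [new]
{A, C, E} --p--> {B, C, E}  [new]
{A, C, E} --q--> {B, D, E}  [seen]
{B, D, E} --p--> {A, C, D, E}  [new]
{B, D, E} --q--> {B, D, E}  [seen]
{B, C, E} --p--> {B, C, D, E}  [new]
{B, C, E} --q--> {B, D, E}  [seen]
{A, C, D, E} --p--> {A, B, C, E}  [new]
{A, C, D, E} --q--> {B, D, E}  [seen]
{B, C, D, E} --p--> {A, B, C, D, E}  [new]
{B, C, D, E} --q--> {B, D, E}  [seen]
{A, B, C, E} --p--> {B, C, D, E}  [seen]
{A, B, C, E} --q--> {B, D, E}  [seen]
{A, B, C, D, E} --p--> {A, B, C, D, E}  [seen]
{A, B, C, D, E} --q--> {B, D, E}  [seen]
Reachable DFA states: {A}, {E}, ∅, {D, E}, {A, C, E}, {B, D, E}, {B, C, E}, {A, C, D, E}, {B, C, D, E}, {A, B, C, E}, {A, B, C, D, E}.
Accepting DFA states (contain an NFA accepting state): {E}, {D, E}, {A, C, E}, {B, D, E}, {B, C, E}, {A, C, D, E}, {B, C, D, E}, {A, B, C, E}, {A, B, C, D, E}.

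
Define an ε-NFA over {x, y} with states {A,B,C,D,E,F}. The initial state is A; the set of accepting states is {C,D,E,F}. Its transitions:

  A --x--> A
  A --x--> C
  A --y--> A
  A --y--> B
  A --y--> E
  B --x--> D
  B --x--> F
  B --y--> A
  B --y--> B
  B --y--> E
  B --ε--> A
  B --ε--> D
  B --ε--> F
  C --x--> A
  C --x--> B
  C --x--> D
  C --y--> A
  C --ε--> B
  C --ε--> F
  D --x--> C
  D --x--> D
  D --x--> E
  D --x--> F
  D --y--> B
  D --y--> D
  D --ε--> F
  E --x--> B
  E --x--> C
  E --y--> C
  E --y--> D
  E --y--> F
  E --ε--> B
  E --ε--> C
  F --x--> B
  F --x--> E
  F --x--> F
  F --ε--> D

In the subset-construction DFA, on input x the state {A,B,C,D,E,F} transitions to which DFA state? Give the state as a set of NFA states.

{A,B,C,D,E,F}

δ(A,x) = {A,C}; δ(B,x) = {D,F}; δ(C,x) = {A,B,D}; δ(D,x) = {C,D,E,F}; δ(E,x) = {B,C}; δ(F,x) = {B,E,F}.
Union: {A,B,C,D,E,F}.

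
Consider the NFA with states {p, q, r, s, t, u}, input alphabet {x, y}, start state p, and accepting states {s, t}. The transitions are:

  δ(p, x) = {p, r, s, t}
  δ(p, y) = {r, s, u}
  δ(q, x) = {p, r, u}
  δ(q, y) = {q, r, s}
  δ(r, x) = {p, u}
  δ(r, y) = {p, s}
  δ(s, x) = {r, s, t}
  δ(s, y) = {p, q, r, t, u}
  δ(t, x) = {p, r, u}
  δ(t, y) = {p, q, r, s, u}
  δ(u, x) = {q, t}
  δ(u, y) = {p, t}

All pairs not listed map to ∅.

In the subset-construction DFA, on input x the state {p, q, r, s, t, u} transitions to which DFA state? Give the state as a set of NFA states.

δ(p,x) = {p, r, s, t}; δ(q,x) = {p, r, u}; δ(r,x) = {p, u}; δ(s,x) = {r, s, t}; δ(t,x) = {p, r, u}; δ(u,x) = {q, t}.
Union: {p, q, r, s, t, u}.

{p, q, r, s, t, u}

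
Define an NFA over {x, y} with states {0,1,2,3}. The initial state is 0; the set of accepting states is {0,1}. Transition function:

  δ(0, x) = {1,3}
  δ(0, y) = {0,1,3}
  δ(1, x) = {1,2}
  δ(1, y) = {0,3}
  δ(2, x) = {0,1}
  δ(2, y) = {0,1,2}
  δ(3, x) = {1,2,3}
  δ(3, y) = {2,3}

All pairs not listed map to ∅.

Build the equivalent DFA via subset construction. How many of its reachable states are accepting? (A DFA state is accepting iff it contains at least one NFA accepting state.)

Start state of the DFA: {0}.
{0} --x--> {1,3}  [new]
{0} --y--> {0,1,3}  [new]
{1,3} --x--> {1,2,3}  [new]
{1,3} --y--> {0,2,3}  [new]
{0,1,3} --x--> {1,2,3}  [seen]
{0,1,3} --y--> {0,1,2,3}  [new]
{1,2,3} --x--> {0,1,2,3}  [seen]
{1,2,3} --y--> {0,1,2,3}  [seen]
{0,2,3} --x--> {0,1,2,3}  [seen]
{0,2,3} --y--> {0,1,2,3}  [seen]
{0,1,2,3} --x--> {0,1,2,3}  [seen]
{0,1,2,3} --y--> {0,1,2,3}  [seen]
Reachable DFA states: {0}, {1,3}, {0,1,3}, {1,2,3}, {0,2,3}, {0,1,2,3}.
Accepting DFA states (contain an NFA accepting state): {0}, {1,3}, {0,1,3}, {1,2,3}, {0,2,3}, {0,1,2,3}.

6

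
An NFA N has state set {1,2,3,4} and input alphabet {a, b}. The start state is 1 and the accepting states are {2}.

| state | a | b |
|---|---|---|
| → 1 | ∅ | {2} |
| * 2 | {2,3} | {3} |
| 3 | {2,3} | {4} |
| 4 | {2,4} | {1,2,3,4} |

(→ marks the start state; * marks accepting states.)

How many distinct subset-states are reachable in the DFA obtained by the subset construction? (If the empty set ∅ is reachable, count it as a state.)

Start state of the DFA: {1}.
{1} --a--> ∅  [new]
{1} --b--> {2}  [new]
∅ --a--> ∅  [seen]
∅ --b--> ∅  [seen]
{2} --a--> {2,3}  [new]
{2} --b--> {3}  [new]
{2,3} --a--> {2,3}  [seen]
{2,3} --b--> {3,4}  [new]
{3} --a--> {2,3}  [seen]
{3} --b--> {4}  [new]
{3,4} --a--> {2,3,4}  [new]
{3,4} --b--> {1,2,3,4}  [new]
{4} --a--> {2,4}  [new]
{4} --b--> {1,2,3,4}  [seen]
{2,3,4} --a--> {2,3,4}  [seen]
{2,3,4} --b--> {1,2,3,4}  [seen]
{1,2,3,4} --a--> {2,3,4}  [seen]
{1,2,3,4} --b--> {1,2,3,4}  [seen]
{2,4} --a--> {2,3,4}  [seen]
{2,4} --b--> {1,2,3,4}  [seen]
Reachable DFA states: {1}, ∅, {2}, {2,3}, {3}, {3,4}, {4}, {2,3,4}, {1,2,3,4}, {2,4}.

10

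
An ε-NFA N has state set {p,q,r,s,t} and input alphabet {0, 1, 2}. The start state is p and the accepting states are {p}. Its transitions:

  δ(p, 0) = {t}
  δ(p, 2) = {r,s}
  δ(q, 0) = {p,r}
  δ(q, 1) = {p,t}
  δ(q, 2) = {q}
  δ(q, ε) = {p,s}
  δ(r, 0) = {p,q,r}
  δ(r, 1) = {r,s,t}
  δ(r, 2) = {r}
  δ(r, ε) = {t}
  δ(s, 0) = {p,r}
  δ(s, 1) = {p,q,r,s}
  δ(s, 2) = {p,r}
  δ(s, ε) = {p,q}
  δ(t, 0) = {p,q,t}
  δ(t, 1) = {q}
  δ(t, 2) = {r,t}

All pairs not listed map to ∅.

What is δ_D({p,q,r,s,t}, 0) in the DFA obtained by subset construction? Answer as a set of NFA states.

δ(p,0) = {t}; δ(q,0) = {p,r}; δ(r,0) = {p,q,r}; δ(s,0) = {p,r}; δ(t,0) = {p,q,t}.
Union: {p,q,r,t}.
ε-closure gives {p,q,r,s,t}.

{p,q,r,s,t}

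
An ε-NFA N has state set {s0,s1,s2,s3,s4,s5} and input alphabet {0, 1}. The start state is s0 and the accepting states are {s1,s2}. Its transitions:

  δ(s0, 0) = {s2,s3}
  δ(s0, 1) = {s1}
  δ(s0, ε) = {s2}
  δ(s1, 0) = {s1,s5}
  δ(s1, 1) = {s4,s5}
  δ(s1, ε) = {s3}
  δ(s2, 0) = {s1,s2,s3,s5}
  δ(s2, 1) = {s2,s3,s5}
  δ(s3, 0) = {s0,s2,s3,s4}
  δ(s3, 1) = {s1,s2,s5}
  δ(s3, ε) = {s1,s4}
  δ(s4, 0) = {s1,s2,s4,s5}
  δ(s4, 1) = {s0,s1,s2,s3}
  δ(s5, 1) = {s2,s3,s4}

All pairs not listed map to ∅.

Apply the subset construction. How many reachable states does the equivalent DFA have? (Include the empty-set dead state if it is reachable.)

Start state of the DFA: {s0,s2} (ε-closure of the NFA start).
{s0,s2} --0--> {s1,s2,s3,s4,s5}  [new]
{s0,s2} --1--> {s1,s2,s3,s4,s5}  [seen]
{s1,s2,s3,s4,s5} --0--> {s0,s1,s2,s3,s4,s5}  [new]
{s1,s2,s3,s4,s5} --1--> {s0,s1,s2,s3,s4,s5}  [seen]
{s0,s1,s2,s3,s4,s5} --0--> {s0,s1,s2,s3,s4,s5}  [seen]
{s0,s1,s2,s3,s4,s5} --1--> {s0,s1,s2,s3,s4,s5}  [seen]
Reachable DFA states: {s0,s2}, {s1,s2,s3,s4,s5}, {s0,s1,s2,s3,s4,s5}.

3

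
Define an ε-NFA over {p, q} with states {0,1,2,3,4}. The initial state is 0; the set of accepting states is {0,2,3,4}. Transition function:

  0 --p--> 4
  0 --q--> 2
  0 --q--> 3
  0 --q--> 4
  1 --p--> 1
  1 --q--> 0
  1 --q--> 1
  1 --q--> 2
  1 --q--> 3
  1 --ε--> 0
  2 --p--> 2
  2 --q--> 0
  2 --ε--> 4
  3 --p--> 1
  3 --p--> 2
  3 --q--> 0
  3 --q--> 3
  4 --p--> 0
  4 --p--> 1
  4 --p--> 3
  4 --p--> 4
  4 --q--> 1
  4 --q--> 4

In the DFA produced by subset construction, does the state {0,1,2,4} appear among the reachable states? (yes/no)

Start state of the DFA: {0} (ε-closure of the NFA start).
{0} --p--> {4}  [new]
{0} --q--> {2,3,4}  [new]
{4} --p--> {0,1,3,4}  [new]
{4} --q--> {0,1,4}  [new]
{2,3,4} --p--> {0,1,2,3,4}  [new]
{2,3,4} --q--> {0,1,3,4}  [seen]
{0,1,3,4} --p--> {0,1,2,3,4}  [seen]
{0,1,3,4} --q--> {0,1,2,3,4}  [seen]
{0,1,4} --p--> {0,1,3,4}  [seen]
{0,1,4} --q--> {0,1,2,3,4}  [seen]
{0,1,2,3,4} --p--> {0,1,2,3,4}  [seen]
{0,1,2,3,4} --q--> {0,1,2,3,4}  [seen]
Reachable DFA states: {0}, {4}, {2,3,4}, {0,1,3,4}, {0,1,4}, {0,1,2,3,4}.
{0,1,2,4} is not among them.

no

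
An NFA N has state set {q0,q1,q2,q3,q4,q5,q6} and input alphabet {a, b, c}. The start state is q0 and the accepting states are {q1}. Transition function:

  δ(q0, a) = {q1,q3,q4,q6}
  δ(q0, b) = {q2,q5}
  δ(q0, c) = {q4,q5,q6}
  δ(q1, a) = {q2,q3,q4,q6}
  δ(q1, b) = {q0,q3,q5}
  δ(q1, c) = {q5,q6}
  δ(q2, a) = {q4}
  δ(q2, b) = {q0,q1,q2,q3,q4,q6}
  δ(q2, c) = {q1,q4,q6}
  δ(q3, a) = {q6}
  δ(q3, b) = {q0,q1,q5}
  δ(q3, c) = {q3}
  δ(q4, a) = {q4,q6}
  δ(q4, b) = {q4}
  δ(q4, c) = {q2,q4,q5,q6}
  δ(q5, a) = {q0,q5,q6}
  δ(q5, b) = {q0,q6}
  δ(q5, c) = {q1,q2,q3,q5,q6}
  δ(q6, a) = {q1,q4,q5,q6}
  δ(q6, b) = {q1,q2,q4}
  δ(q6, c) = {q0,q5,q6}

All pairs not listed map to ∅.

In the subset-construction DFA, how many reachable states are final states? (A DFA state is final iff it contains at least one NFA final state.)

9

Start state of the DFA: {q0}.
{q0} --a--> {q1,q3,q4,q6}  [new]
{q0} --b--> {q2,q5}  [new]
{q0} --c--> {q4,q5,q6}  [new]
{q1,q3,q4,q6} --a--> {q1,q2,q3,q4,q5,q6}  [new]
{q1,q3,q4,q6} --b--> {q0,q1,q2,q3,q4,q5}  [new]
{q1,q3,q4,q6} --c--> {q0,q2,q3,q4,q5,q6}  [new]
{q2,q5} --a--> {q0,q4,q5,q6}  [new]
{q2,q5} --b--> {q0,q1,q2,q3,q4,q6}  [new]
{q2,q5} --c--> {q1,q2,q3,q4,q5,q6}  [seen]
{q4,q5,q6} --a--> {q0,q1,q4,q5,q6}  [new]
{q4,q5,q6} --b--> {q0,q1,q2,q4,q6}  [new]
{q4,q5,q6} --c--> {q0,q1,q2,q3,q4,q5,q6}  [new]
{q1,q2,q3,q4,q5,q6} --a--> {q0,q1,q2,q3,q4,q5,q6}  [seen]
{q1,q2,q3,q4,q5,q6} --b--> {q0,q1,q2,q3,q4,q5,q6}  [seen]
{q1,q2,q3,q4,q5,q6} --c--> {q0,q1,q2,q3,q4,q5,q6}  [seen]
{q0,q1,q2,q3,q4,q5} --a--> {q0,q1,q2,q3,q4,q5,q6}  [seen]
{q0,q1,q2,q3,q4,q5} --b--> {q0,q1,q2,q3,q4,q5,q6}  [seen]
{q0,q1,q2,q3,q4,q5} --c--> {q1,q2,q3,q4,q5,q6}  [seen]
{q0,q2,q3,q4,q5,q6} --a--> {q0,q1,q3,q4,q5,q6}  [new]
{q0,q2,q3,q4,q5,q6} --b--> {q0,q1,q2,q3,q4,q5,q6}  [seen]
{q0,q2,q3,q4,q5,q6} --c--> {q0,q1,q2,q3,q4,q5,q6}  [seen]
{q0,q4,q5,q6} --a--> {q0,q1,q3,q4,q5,q6}  [seen]
{q0,q4,q5,q6} --b--> {q0,q1,q2,q4,q5,q6}  [new]
{q0,q4,q5,q6} --c--> {q0,q1,q2,q3,q4,q5,q6}  [seen]
{q0,q1,q2,q3,q4,q6} --a--> {q1,q2,q3,q4,q5,q6}  [seen]
{q0,q1,q2,q3,q4,q6} --b--> {q0,q1,q2,q3,q4,q5,q6}  [seen]
{q0,q1,q2,q3,q4,q6} --c--> {q0,q1,q2,q3,q4,q5,q6}  [seen]
{q0,q1,q4,q5,q6} --a--> {q0,q1,q2,q3,q4,q5,q6}  [seen]
{q0,q1,q4,q5,q6} --b--> {q0,q1,q2,q3,q4,q5,q6}  [seen]
{q0,q1,q4,q5,q6} --c--> {q0,q1,q2,q3,q4,q5,q6}  [seen]
{q0,q1,q2,q4,q6} --a--> {q1,q2,q3,q4,q5,q6}  [seen]
{q0,q1,q2,q4,q6} --b--> {q0,q1,q2,q3,q4,q5,q6}  [seen]
{q0,q1,q2,q4,q6} --c--> {q0,q1,q2,q4,q5,q6}  [seen]
{q0,q1,q2,q3,q4,q5,q6} --a--> {q0,q1,q2,q3,q4,q5,q6}  [seen]
{q0,q1,q2,q3,q4,q5,q6} --b--> {q0,q1,q2,q3,q4,q5,q6}  [seen]
{q0,q1,q2,q3,q4,q5,q6} --c--> {q0,q1,q2,q3,q4,q5,q6}  [seen]
{q0,q1,q3,q4,q5,q6} --a--> {q0,q1,q2,q3,q4,q5,q6}  [seen]
{q0,q1,q3,q4,q5,q6} --b--> {q0,q1,q2,q3,q4,q5,q6}  [seen]
{q0,q1,q3,q4,q5,q6} --c--> {q0,q1,q2,q3,q4,q5,q6}  [seen]
{q0,q1,q2,q4,q5,q6} --a--> {q0,q1,q2,q3,q4,q5,q6}  [seen]
{q0,q1,q2,q4,q5,q6} --b--> {q0,q1,q2,q3,q4,q5,q6}  [seen]
{q0,q1,q2,q4,q5,q6} --c--> {q0,q1,q2,q3,q4,q5,q6}  [seen]
Reachable DFA states: {q0}, {q1,q3,q4,q6}, {q2,q5}, {q4,q5,q6}, {q1,q2,q3,q4,q5,q6}, {q0,q1,q2,q3,q4,q5}, {q0,q2,q3,q4,q5,q6}, {q0,q4,q5,q6}, {q0,q1,q2,q3,q4,q6}, {q0,q1,q4,q5,q6}, {q0,q1,q2,q4,q6}, {q0,q1,q2,q3,q4,q5,q6}, {q0,q1,q3,q4,q5,q6}, {q0,q1,q2,q4,q5,q6}.
Accepting DFA states (contain an NFA accepting state): {q1,q3,q4,q6}, {q1,q2,q3,q4,q5,q6}, {q0,q1,q2,q3,q4,q5}, {q0,q1,q2,q3,q4,q6}, {q0,q1,q4,q5,q6}, {q0,q1,q2,q4,q6}, {q0,q1,q2,q3,q4,q5,q6}, {q0,q1,q3,q4,q5,q6}, {q0,q1,q2,q4,q5,q6}.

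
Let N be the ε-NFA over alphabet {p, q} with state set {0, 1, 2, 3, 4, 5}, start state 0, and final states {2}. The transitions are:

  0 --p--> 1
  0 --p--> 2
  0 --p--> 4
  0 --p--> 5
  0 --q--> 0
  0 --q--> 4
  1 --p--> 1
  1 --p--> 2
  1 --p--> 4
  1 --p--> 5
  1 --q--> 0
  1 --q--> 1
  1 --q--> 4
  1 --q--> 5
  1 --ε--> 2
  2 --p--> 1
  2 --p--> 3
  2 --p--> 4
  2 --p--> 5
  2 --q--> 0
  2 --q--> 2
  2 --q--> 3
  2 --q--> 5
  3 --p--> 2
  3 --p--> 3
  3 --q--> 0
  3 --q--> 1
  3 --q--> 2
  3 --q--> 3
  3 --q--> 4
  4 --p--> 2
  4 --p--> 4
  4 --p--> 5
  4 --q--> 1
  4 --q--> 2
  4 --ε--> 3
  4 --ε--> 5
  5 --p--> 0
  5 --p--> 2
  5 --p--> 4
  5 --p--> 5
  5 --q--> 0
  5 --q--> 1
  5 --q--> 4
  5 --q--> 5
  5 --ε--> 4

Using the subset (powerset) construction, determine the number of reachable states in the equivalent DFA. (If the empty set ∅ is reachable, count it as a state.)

Start state of the DFA: {0} (ε-closure of the NFA start).
{0} --p--> {1, 2, 3, 4, 5}  [new]
{0} --q--> {0, 3, 4, 5}  [new]
{1, 2, 3, 4, 5} --p--> {0, 1, 2, 3, 4, 5}  [new]
{1, 2, 3, 4, 5} --q--> {0, 1, 2, 3, 4, 5}  [seen]
{0, 3, 4, 5} --p--> {0, 1, 2, 3, 4, 5}  [seen]
{0, 3, 4, 5} --q--> {0, 1, 2, 3, 4, 5}  [seen]
{0, 1, 2, 3, 4, 5} --p--> {0, 1, 2, 3, 4, 5}  [seen]
{0, 1, 2, 3, 4, 5} --q--> {0, 1, 2, 3, 4, 5}  [seen]
Reachable DFA states: {0}, {1, 2, 3, 4, 5}, {0, 3, 4, 5}, {0, 1, 2, 3, 4, 5}.

4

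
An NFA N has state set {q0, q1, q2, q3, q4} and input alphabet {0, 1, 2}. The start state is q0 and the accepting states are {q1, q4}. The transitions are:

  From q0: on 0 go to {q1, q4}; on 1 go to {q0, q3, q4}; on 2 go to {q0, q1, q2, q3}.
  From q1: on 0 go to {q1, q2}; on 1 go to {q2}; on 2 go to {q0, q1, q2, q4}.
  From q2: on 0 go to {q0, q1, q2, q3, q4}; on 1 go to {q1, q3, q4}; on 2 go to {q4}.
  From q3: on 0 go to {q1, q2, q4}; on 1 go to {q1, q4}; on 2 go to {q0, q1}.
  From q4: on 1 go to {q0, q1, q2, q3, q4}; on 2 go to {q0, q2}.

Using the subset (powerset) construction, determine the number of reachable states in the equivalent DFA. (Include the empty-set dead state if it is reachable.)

Start state of the DFA: {q0}.
{q0} --0--> {q1, q4}  [new]
{q0} --1--> {q0, q3, q4}  [new]
{q0} --2--> {q0, q1, q2, q3}  [new]
{q1, q4} --0--> {q1, q2}  [new]
{q1, q4} --1--> {q0, q1, q2, q3, q4}  [new]
{q1, q4} --2--> {q0, q1, q2, q4}  [new]
{q0, q3, q4} --0--> {q1, q2, q4}  [new]
{q0, q3, q4} --1--> {q0, q1, q2, q3, q4}  [seen]
{q0, q3, q4} --2--> {q0, q1, q2, q3}  [seen]
{q0, q1, q2, q3} --0--> {q0, q1, q2, q3, q4}  [seen]
{q0, q1, q2, q3} --1--> {q0, q1, q2, q3, q4}  [seen]
{q0, q1, q2, q3} --2--> {q0, q1, q2, q3, q4}  [seen]
{q1, q2} --0--> {q0, q1, q2, q3, q4}  [seen]
{q1, q2} --1--> {q1, q2, q3, q4}  [new]
{q1, q2} --2--> {q0, q1, q2, q4}  [seen]
{q0, q1, q2, q3, q4} --0--> {q0, q1, q2, q3, q4}  [seen]
{q0, q1, q2, q3, q4} --1--> {q0, q1, q2, q3, q4}  [seen]
{q0, q1, q2, q3, q4} --2--> {q0, q1, q2, q3, q4}  [seen]
{q0, q1, q2, q4} --0--> {q0, q1, q2, q3, q4}  [seen]
{q0, q1, q2, q4} --1--> {q0, q1, q2, q3, q4}  [seen]
{q0, q1, q2, q4} --2--> {q0, q1, q2, q3, q4}  [seen]
{q1, q2, q4} --0--> {q0, q1, q2, q3, q4}  [seen]
{q1, q2, q4} --1--> {q0, q1, q2, q3, q4}  [seen]
{q1, q2, q4} --2--> {q0, q1, q2, q4}  [seen]
{q1, q2, q3, q4} --0--> {q0, q1, q2, q3, q4}  [seen]
{q1, q2, q3, q4} --1--> {q0, q1, q2, q3, q4}  [seen]
{q1, q2, q3, q4} --2--> {q0, q1, q2, q4}  [seen]
Reachable DFA states: {q0}, {q1, q4}, {q0, q3, q4}, {q0, q1, q2, q3}, {q1, q2}, {q0, q1, q2, q3, q4}, {q0, q1, q2, q4}, {q1, q2, q4}, {q1, q2, q3, q4}.

9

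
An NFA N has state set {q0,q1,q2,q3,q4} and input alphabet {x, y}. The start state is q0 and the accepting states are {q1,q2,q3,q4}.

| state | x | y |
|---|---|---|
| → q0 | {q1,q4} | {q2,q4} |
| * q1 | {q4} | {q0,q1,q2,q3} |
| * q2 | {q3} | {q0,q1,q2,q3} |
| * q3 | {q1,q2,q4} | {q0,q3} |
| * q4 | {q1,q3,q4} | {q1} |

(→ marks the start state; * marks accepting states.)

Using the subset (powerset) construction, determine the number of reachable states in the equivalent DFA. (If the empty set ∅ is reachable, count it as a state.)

Start state of the DFA: {q0}.
{q0} --x--> {q1,q4}  [new]
{q0} --y--> {q2,q4}  [new]
{q1,q4} --x--> {q1,q3,q4}  [new]
{q1,q4} --y--> {q0,q1,q2,q3}  [new]
{q2,q4} --x--> {q1,q3,q4}  [seen]
{q2,q4} --y--> {q0,q1,q2,q3}  [seen]
{q1,q3,q4} --x--> {q1,q2,q3,q4}  [new]
{q1,q3,q4} --y--> {q0,q1,q2,q3}  [seen]
{q0,q1,q2,q3} --x--> {q1,q2,q3,q4}  [seen]
{q0,q1,q2,q3} --y--> {q0,q1,q2,q3,q4}  [new]
{q1,q2,q3,q4} --x--> {q1,q2,q3,q4}  [seen]
{q1,q2,q3,q4} --y--> {q0,q1,q2,q3}  [seen]
{q0,q1,q2,q3,q4} --x--> {q1,q2,q3,q4}  [seen]
{q0,q1,q2,q3,q4} --y--> {q0,q1,q2,q3,q4}  [seen]
Reachable DFA states: {q0}, {q1,q4}, {q2,q4}, {q1,q3,q4}, {q0,q1,q2,q3}, {q1,q2,q3,q4}, {q0,q1,q2,q3,q4}.

7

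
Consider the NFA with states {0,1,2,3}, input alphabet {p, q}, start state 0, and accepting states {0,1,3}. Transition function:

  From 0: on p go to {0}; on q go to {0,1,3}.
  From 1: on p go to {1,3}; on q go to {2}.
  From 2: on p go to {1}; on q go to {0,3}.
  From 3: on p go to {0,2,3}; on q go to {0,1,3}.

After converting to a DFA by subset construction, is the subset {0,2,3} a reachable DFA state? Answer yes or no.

Start state of the DFA: {0}.
{0} --p--> {0}  [seen]
{0} --q--> {0,1,3}  [new]
{0,1,3} --p--> {0,1,2,3}  [new]
{0,1,3} --q--> {0,1,2,3}  [seen]
{0,1,2,3} --p--> {0,1,2,3}  [seen]
{0,1,2,3} --q--> {0,1,2,3}  [seen]
Reachable DFA states: {0}, {0,1,3}, {0,1,2,3}.
{0,2,3} is not among them.

no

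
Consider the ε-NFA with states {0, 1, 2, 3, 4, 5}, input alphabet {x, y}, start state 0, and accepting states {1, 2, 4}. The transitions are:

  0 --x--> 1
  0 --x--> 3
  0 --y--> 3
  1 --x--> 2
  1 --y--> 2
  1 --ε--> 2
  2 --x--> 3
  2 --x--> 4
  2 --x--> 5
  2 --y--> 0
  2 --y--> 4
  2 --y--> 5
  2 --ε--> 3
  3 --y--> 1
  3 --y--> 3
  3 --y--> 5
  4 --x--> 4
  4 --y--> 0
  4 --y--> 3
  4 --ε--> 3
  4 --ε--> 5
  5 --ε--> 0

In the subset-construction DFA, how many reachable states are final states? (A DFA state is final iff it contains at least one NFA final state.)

Start state of the DFA: {0} (ε-closure of the NFA start).
{0} --x--> {1, 2, 3}  [new]
{0} --y--> {3}  [new]
{1, 2, 3} --x--> {0, 2, 3, 4, 5}  [new]
{1, 2, 3} --y--> {0, 1, 2, 3, 4, 5}  [new]
{3} --x--> ∅  [new]
{3} --y--> {0, 1, 2, 3, 5}  [new]
{0, 2, 3, 4, 5} --x--> {0, 1, 2, 3, 4, 5}  [seen]
{0, 2, 3, 4, 5} --y--> {0, 1, 2, 3, 4, 5}  [seen]
{0, 1, 2, 3, 4, 5} --x--> {0, 1, 2, 3, 4, 5}  [seen]
{0, 1, 2, 3, 4, 5} --y--> {0, 1, 2, 3, 4, 5}  [seen]
∅ --x--> ∅  [seen]
∅ --y--> ∅  [seen]
{0, 1, 2, 3, 5} --x--> {0, 1, 2, 3, 4, 5}  [seen]
{0, 1, 2, 3, 5} --y--> {0, 1, 2, 3, 4, 5}  [seen]
Reachable DFA states: {0}, {1, 2, 3}, {3}, {0, 2, 3, 4, 5}, {0, 1, 2, 3, 4, 5}, ∅, {0, 1, 2, 3, 5}.
Accepting DFA states (contain an NFA accepting state): {1, 2, 3}, {0, 2, 3, 4, 5}, {0, 1, 2, 3, 4, 5}, {0, 1, 2, 3, 5}.

4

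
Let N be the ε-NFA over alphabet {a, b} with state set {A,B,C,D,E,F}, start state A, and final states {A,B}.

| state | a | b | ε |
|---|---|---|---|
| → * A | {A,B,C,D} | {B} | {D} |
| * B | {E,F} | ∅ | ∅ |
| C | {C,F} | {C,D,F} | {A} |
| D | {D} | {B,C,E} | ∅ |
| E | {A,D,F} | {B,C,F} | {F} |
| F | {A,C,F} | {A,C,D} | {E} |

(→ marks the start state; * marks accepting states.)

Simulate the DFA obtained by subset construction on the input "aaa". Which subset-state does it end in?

{A,B,C,D,E,F}

Start: {A,D}.
δ(A,a) = {A,B,C,D}; δ(D,a) = {D}.
Union: {A,B,C,D}.
After a: {A,B,C,D}.
δ(A,a) = {A,B,C,D}; δ(B,a) = {E,F}; δ(C,a) = {C,F}; δ(D,a) = {D}.
Union: {A,B,C,D,E,F}.
After a: {A,B,C,D,E,F}.
δ(A,a) = {A,B,C,D}; δ(B,a) = {E,F}; δ(C,a) = {C,F}; δ(D,a) = {D}; δ(E,a) = {A,D,F}; δ(F,a) = {A,C,F}.
Union: {A,B,C,D,E,F}.
After a: {A,B,C,D,E,F}.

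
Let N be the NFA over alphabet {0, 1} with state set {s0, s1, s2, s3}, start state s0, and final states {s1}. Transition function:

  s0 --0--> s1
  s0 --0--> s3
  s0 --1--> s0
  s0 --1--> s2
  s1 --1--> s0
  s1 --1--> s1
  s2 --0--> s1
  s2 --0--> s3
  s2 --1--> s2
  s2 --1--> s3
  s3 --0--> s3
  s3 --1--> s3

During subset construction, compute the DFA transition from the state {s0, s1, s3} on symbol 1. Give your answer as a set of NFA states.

{s0, s1, s2, s3}

δ(s0,1) = {s0, s2}; δ(s1,1) = {s0, s1}; δ(s3,1) = {s3}.
Union: {s0, s1, s2, s3}.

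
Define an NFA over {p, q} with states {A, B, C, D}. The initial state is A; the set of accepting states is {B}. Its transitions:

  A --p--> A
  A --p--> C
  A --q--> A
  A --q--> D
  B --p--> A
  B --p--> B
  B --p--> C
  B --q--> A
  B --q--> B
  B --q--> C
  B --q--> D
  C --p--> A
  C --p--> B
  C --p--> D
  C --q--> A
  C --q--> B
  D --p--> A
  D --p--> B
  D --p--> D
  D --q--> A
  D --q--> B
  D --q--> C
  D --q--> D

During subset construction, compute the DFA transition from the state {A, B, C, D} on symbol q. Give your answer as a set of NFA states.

δ(A,q) = {A, D}; δ(B,q) = {A, B, C, D}; δ(C,q) = {A, B}; δ(D,q) = {A, B, C, D}.
Union: {A, B, C, D}.

{A, B, C, D}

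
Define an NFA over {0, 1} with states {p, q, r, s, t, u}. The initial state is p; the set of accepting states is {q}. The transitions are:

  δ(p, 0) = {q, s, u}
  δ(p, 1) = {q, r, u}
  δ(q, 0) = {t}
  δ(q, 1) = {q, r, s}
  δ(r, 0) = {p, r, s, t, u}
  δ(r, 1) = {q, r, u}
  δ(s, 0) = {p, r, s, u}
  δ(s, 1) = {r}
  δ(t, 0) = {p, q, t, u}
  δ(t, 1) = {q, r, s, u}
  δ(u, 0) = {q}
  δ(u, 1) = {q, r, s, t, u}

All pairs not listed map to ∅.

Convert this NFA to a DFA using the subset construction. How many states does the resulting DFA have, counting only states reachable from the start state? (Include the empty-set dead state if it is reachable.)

5

Start state of the DFA: {p}.
{p} --0--> {q, s, u}  [new]
{p} --1--> {q, r, u}  [new]
{q, s, u} --0--> {p, q, r, s, t, u}  [new]
{q, s, u} --1--> {q, r, s, t, u}  [new]
{q, r, u} --0--> {p, q, r, s, t, u}  [seen]
{q, r, u} --1--> {q, r, s, t, u}  [seen]
{p, q, r, s, t, u} --0--> {p, q, r, s, t, u}  [seen]
{p, q, r, s, t, u} --1--> {q, r, s, t, u}  [seen]
{q, r, s, t, u} --0--> {p, q, r, s, t, u}  [seen]
{q, r, s, t, u} --1--> {q, r, s, t, u}  [seen]
Reachable DFA states: {p}, {q, s, u}, {q, r, u}, {p, q, r, s, t, u}, {q, r, s, t, u}.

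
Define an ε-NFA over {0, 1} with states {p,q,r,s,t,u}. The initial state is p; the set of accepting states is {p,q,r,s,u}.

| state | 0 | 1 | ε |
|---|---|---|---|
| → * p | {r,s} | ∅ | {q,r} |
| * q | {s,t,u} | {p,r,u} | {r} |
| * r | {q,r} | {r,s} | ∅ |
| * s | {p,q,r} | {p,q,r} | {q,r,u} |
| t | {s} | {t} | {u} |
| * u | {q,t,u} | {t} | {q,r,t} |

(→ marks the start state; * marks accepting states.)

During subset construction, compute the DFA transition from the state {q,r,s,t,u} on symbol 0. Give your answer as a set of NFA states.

δ(q,0) = {s,t,u}; δ(r,0) = {q,r}; δ(s,0) = {p,q,r}; δ(t,0) = {s}; δ(u,0) = {q,t,u}.
Union: {p,q,r,s,t,u}.

{p,q,r,s,t,u}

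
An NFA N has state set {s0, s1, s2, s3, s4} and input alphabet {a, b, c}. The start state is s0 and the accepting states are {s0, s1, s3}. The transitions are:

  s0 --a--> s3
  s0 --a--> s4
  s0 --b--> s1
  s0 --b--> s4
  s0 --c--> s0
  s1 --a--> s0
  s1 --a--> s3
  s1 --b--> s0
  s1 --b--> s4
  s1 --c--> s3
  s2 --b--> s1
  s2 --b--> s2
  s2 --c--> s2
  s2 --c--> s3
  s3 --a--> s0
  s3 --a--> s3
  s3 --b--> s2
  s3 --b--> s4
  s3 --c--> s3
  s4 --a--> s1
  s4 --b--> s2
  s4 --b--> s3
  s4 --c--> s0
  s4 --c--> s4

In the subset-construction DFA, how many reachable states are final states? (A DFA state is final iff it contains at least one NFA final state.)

Start state of the DFA: {s0}.
{s0} --a--> {s3, s4}  [new]
{s0} --b--> {s1, s4}  [new]
{s0} --c--> {s0}  [seen]
{s3, s4} --a--> {s0, s1, s3}  [new]
{s3, s4} --b--> {s2, s3, s4}  [new]
{s3, s4} --c--> {s0, s3, s4}  [new]
{s1, s4} --a--> {s0, s1, s3}  [seen]
{s1, s4} --b--> {s0, s2, s3, s4}  [new]
{s1, s4} --c--> {s0, s3, s4}  [seen]
{s0, s1, s3} --a--> {s0, s3, s4}  [seen]
{s0, s1, s3} --b--> {s0, s1, s2, s4}  [new]
{s0, s1, s3} --c--> {s0, s3}  [new]
{s2, s3, s4} --a--> {s0, s1, s3}  [seen]
{s2, s3, s4} --b--> {s1, s2, s3, s4}  [new]
{s2, s3, s4} --c--> {s0, s2, s3, s4}  [seen]
{s0, s3, s4} --a--> {s0, s1, s3, s4}  [new]
{s0, s3, s4} --b--> {s1, s2, s3, s4}  [seen]
{s0, s3, s4} --c--> {s0, s3, s4}  [seen]
{s0, s2, s3, s4} --a--> {s0, s1, s3, s4}  [seen]
{s0, s2, s3, s4} --b--> {s1, s2, s3, s4}  [seen]
{s0, s2, s3, s4} --c--> {s0, s2, s3, s4}  [seen]
{s0, s1, s2, s4} --a--> {s0, s1, s3, s4}  [seen]
{s0, s1, s2, s4} --b--> {s0, s1, s2, s3, s4}  [new]
{s0, s1, s2, s4} --c--> {s0, s2, s3, s4}  [seen]
{s0, s3} --a--> {s0, s3, s4}  [seen]
{s0, s3} --b--> {s1, s2, s4}  [new]
{s0, s3} --c--> {s0, s3}  [seen]
{s1, s2, s3, s4} --a--> {s0, s1, s3}  [seen]
{s1, s2, s3, s4} --b--> {s0, s1, s2, s3, s4}  [seen]
{s1, s2, s3, s4} --c--> {s0, s2, s3, s4}  [seen]
{s0, s1, s3, s4} --a--> {s0, s1, s3, s4}  [seen]
{s0, s1, s3, s4} --b--> {s0, s1, s2, s3, s4}  [seen]
{s0, s1, s3, s4} --c--> {s0, s3, s4}  [seen]
{s0, s1, s2, s3, s4} --a--> {s0, s1, s3, s4}  [seen]
{s0, s1, s2, s3, s4} --b--> {s0, s1, s2, s3, s4}  [seen]
{s0, s1, s2, s3, s4} --c--> {s0, s2, s3, s4}  [seen]
{s1, s2, s4} --a--> {s0, s1, s3}  [seen]
{s1, s2, s4} --b--> {s0, s1, s2, s3, s4}  [seen]
{s1, s2, s4} --c--> {s0, s2, s3, s4}  [seen]
Reachable DFA states: {s0}, {s3, s4}, {s1, s4}, {s0, s1, s3}, {s2, s3, s4}, {s0, s3, s4}, {s0, s2, s3, s4}, {s0, s1, s2, s4}, {s0, s3}, {s1, s2, s3, s4}, {s0, s1, s3, s4}, {s0, s1, s2, s3, s4}, {s1, s2, s4}.
Accepting DFA states (contain an NFA accepting state): {s0}, {s3, s4}, {s1, s4}, {s0, s1, s3}, {s2, s3, s4}, {s0, s3, s4}, {s0, s2, s3, s4}, {s0, s1, s2, s4}, {s0, s3}, {s1, s2, s3, s4}, {s0, s1, s3, s4}, {s0, s1, s2, s3, s4}, {s1, s2, s4}.

13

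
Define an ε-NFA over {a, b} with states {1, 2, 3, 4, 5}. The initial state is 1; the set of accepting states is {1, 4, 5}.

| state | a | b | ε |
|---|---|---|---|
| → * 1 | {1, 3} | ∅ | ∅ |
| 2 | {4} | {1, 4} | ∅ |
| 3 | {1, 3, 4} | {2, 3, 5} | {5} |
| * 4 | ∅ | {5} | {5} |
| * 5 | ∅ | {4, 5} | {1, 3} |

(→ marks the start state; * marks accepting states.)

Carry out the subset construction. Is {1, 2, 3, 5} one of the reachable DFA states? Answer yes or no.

Start state of the DFA: {1} (ε-closure of the NFA start).
{1} --a--> {1, 3, 5}  [new]
{1} --b--> ∅  [new]
{1, 3, 5} --a--> {1, 3, 4, 5}  [new]
{1, 3, 5} --b--> {1, 2, 3, 4, 5}  [new]
∅ --a--> ∅  [seen]
∅ --b--> ∅  [seen]
{1, 3, 4, 5} --a--> {1, 3, 4, 5}  [seen]
{1, 3, 4, 5} --b--> {1, 2, 3, 4, 5}  [seen]
{1, 2, 3, 4, 5} --a--> {1, 3, 4, 5}  [seen]
{1, 2, 3, 4, 5} --b--> {1, 2, 3, 4, 5}  [seen]
Reachable DFA states: {1}, {1, 3, 5}, ∅, {1, 3, 4, 5}, {1, 2, 3, 4, 5}.
{1, 2, 3, 5} is not among them.

no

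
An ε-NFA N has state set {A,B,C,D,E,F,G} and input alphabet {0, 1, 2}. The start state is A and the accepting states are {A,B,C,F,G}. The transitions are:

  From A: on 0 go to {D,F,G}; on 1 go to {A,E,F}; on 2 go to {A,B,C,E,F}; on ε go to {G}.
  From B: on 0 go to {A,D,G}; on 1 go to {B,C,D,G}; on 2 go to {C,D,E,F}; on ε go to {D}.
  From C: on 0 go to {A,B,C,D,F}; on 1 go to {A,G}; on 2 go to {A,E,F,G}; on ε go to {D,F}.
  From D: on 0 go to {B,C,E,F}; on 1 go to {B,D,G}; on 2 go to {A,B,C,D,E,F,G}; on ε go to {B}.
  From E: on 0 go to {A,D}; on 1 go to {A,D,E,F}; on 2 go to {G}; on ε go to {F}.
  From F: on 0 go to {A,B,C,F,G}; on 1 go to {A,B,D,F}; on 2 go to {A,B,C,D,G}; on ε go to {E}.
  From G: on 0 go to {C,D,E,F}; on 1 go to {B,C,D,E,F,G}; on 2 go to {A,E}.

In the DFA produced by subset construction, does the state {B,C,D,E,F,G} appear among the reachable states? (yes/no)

yes

Start state of the DFA: {A,G} (ε-closure of the NFA start).
{A,G} --0--> {B,C,D,E,F,G}  [new]
{A,G} --1--> {A,B,C,D,E,F,G}  [new]
{A,G} --2--> {A,B,C,D,E,F,G}  [seen]
{B,C,D,E,F,G} --0--> {A,B,C,D,E,F,G}  [seen]
{B,C,D,E,F,G} --1--> {A,B,C,D,E,F,G}  [seen]
{B,C,D,E,F,G} --2--> {A,B,C,D,E,F,G}  [seen]
{A,B,C,D,E,F,G} --0--> {A,B,C,D,E,F,G}  [seen]
{A,B,C,D,E,F,G} --1--> {A,B,C,D,E,F,G}  [seen]
{A,B,C,D,E,F,G} --2--> {A,B,C,D,E,F,G}  [seen]
Reachable DFA states: {A,G}, {B,C,D,E,F,G}, {A,B,C,D,E,F,G}.
{B,C,D,E,F,G} is among them.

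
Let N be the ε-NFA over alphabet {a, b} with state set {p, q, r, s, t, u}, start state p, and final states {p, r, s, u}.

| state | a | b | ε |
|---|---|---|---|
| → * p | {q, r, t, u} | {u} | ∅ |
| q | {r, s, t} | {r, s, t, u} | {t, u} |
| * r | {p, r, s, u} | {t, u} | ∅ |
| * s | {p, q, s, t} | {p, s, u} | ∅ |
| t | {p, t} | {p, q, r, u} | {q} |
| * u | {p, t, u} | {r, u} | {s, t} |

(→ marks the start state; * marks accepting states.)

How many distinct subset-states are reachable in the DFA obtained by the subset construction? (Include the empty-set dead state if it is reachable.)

Start state of the DFA: {p} (ε-closure of the NFA start).
{p} --a--> {q, r, s, t, u}  [new]
{p} --b--> {q, s, t, u}  [new]
{q, r, s, t, u} --a--> {p, q, r, s, t, u}  [new]
{q, r, s, t, u} --b--> {p, q, r, s, t, u}  [seen]
{q, s, t, u} --a--> {p, q, r, s, t, u}  [seen]
{q, s, t, u} --b--> {p, q, r, s, t, u}  [seen]
{p, q, r, s, t, u} --a--> {p, q, r, s, t, u}  [seen]
{p, q, r, s, t, u} --b--> {p, q, r, s, t, u}  [seen]
Reachable DFA states: {p}, {q, r, s, t, u}, {q, s, t, u}, {p, q, r, s, t, u}.

4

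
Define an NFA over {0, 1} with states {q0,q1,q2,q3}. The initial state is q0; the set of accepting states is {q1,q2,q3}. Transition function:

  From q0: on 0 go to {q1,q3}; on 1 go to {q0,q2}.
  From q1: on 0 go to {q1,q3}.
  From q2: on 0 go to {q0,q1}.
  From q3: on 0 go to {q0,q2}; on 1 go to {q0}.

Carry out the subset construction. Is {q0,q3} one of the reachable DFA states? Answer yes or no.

Start state of the DFA: {q0}.
{q0} --0--> {q1,q3}  [new]
{q0} --1--> {q0,q2}  [new]
{q1,q3} --0--> {q0,q1,q2,q3}  [new]
{q1,q3} --1--> {q0}  [seen]
{q0,q2} --0--> {q0,q1,q3}  [new]
{q0,q2} --1--> {q0,q2}  [seen]
{q0,q1,q2,q3} --0--> {q0,q1,q2,q3}  [seen]
{q0,q1,q2,q3} --1--> {q0,q2}  [seen]
{q0,q1,q3} --0--> {q0,q1,q2,q3}  [seen]
{q0,q1,q3} --1--> {q0,q2}  [seen]
Reachable DFA states: {q0}, {q1,q3}, {q0,q2}, {q0,q1,q2,q3}, {q0,q1,q3}.
{q0,q3} is not among them.

no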